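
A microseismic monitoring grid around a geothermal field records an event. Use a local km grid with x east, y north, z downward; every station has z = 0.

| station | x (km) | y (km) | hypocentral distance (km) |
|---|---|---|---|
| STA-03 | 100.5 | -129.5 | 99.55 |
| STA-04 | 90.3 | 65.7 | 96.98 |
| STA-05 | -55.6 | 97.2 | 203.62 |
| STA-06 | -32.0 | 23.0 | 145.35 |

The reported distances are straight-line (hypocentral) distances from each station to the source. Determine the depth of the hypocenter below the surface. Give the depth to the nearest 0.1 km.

z ≈ 6.6 km

Each station gives a sphere (x−x_i)² + (y−y_i)² + z² = d_i² (stations at z=0).
Subtracting the STA-03 sphere from STA-04 and STA-05: z² cancels, leaving linear equations in x and y:
-20.4 x + 390.4 y = -13894.84
-312.2 x + 453.4 y = -45882.20
Solving: x ≈ 103.100, y ≈ -30.204 km (keep extra digits for the depth step; rounded: 103.1, -30.2).
Then from the STA-03 sphere: z² = 99.55² − (x − 100.5)² − (y + 129.5)² with x = 103.100, y = -30.204, so z ≈ 6.614 ≈ 6.6 km.
Check against STA-06 (with the unrounded solution): distance 145.35 ≈ 145.35 km. ✓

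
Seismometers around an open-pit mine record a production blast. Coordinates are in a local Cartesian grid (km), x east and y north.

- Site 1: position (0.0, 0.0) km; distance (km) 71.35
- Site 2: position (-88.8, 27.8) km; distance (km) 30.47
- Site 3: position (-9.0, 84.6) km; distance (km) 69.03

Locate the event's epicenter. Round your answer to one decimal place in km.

(-60.2, 38.3)

Circle about each station: x² + y² = 71.35²; (x + 88.8)² + (y − 27.8)² = 30.47²; (x + 9.0)² + (y − 84.6)² = 69.03².
Subtracting pairs of circle equations eliminates x²+y² and gives linear equations (the radical axes):
-177.6 x + 55.6 y = 12820.68
-18.0 x + 169.2 y = 7563.84
Solving the 2×2 system: x ≈ -60.2, y ≈ 38.3 km.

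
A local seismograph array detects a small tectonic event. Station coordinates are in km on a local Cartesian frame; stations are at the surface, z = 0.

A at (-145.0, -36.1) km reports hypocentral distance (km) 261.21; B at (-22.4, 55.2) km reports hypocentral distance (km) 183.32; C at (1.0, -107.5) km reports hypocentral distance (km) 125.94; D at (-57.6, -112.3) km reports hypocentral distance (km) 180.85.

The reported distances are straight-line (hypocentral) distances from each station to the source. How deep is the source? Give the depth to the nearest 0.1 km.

depth ≈ 40.7 km

Each station gives a sphere (x−x_i)² + (y−y_i)² + z² = d_i² (stations at z=0).
Subtracting the A sphere from B and C: z² cancels, leaving linear equations in x and y:
245.2 x + 182.6 y = 15845.03
292.0 x − 142.8 y = 41598.82
Solving: x ≈ 111.606, y ≈ -63.093 km (keep extra digits for the depth step; rounded: 111.6, -63.1).
Then from the A sphere: z² = 261.21² − (x + 145.0)² − (y + 36.1)² with x = 111.606, y = -63.093, so z ≈ 40.687 ≈ 40.7 km.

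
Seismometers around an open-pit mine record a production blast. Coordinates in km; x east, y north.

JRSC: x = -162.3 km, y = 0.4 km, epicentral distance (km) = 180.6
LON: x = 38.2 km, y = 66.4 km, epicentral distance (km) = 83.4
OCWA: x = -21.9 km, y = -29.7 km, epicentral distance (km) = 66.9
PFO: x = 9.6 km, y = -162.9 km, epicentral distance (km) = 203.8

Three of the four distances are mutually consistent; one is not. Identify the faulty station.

JRSC

Solve using three stations at a time. Using LON, OCWA, PFO (subtract circle equations pairwise → linear system) gives (x, y) ≈ (-39.1, 35.0).
Distances from that point to each station vs reported:
  JRSC: calculated 127.9 vs reported 180.6 → residual 52.7 km
  LON: calculated 83.5 vs reported 83.4 → residual 0.1 km
  OCWA: calculated 67.0 vs reported 66.9 → residual 0.1 km
  PFO: calculated 203.8 vs reported 203.8 → residual 0.0 km
LON, OCWA, PFO are mutually consistent (residuals ≈ 0); JRSC is off by 52.7 km.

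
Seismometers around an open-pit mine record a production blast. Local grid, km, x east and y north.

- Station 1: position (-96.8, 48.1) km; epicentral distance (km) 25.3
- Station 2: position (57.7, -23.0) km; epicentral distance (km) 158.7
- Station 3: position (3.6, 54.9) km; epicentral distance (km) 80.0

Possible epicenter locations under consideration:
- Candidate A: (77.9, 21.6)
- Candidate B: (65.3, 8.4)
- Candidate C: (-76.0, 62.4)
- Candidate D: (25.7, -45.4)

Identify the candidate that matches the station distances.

Candidate C

For each candidate, compare |candidate − station| to the reported distance:
Candidate A: residuals Station 1 151.4, Station 2 109.7, Station 3 1.4 → max 151.4 km
Candidate B: residuals Station 1 141.6, Station 2 126.4, Station 3 2.7 → max 141.6 km
Candidate C: residuals Station 1 0.1, Station 2 0.1, Station 3 0.0 → max 0.1 km
Candidate D: residuals Station 1 128.8, Station 2 119.6, Station 3 22.7 → max 128.8 km
Only Candidate C has all residuals ≈ 0.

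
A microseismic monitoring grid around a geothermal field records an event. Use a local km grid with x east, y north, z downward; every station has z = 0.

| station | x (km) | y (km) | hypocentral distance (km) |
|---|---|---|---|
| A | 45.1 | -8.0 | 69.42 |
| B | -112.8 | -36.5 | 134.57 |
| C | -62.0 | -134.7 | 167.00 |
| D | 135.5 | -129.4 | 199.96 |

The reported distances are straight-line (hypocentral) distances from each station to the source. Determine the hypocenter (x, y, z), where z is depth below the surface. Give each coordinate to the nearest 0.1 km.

Each station gives a sphere (x−x_i)² + (y−y_i)² + z² = d_i² (stations at z=0).
Subtracting the A sphere from B and C: z² cancels, leaving linear equations in x and y:
-315.8 x − 57.0 y = -1331.87
-214.2 x − 253.4 y = -3179.78
Solving: x ≈ 2.304, y ≈ 10.601 km (keep extra digits for the depth step; rounded: 2.3, 10.6).
Then from the A sphere: z² = 69.42² − (x − 45.1)² − (y + 8.0)² with x = 2.304, y = 10.601, so z ≈ 51.397 ≈ 51.4 km.

(2.3, 10.6, 51.4)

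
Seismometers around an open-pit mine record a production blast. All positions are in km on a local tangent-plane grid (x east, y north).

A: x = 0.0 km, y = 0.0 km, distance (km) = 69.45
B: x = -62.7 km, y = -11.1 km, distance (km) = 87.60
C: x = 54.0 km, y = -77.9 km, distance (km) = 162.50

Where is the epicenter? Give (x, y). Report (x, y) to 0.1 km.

Circle about each station: x² + y² = 69.45²; (x + 62.7)² + (y + 11.1)² = 87.60²; (x − 54.0)² + (y + 77.9)² = 162.50².
Subtracting pairs of circle equations eliminates x²+y² and gives linear equations (the radical axes):
-125.4 x − 22.2 y = 1204.04
108.0 x − 155.8 y = -12598.54
Solving the 2×2 system: x ≈ -21.3, y ≈ 66.1 km.

x ≈ -21.3 km, y ≈ 66.1 km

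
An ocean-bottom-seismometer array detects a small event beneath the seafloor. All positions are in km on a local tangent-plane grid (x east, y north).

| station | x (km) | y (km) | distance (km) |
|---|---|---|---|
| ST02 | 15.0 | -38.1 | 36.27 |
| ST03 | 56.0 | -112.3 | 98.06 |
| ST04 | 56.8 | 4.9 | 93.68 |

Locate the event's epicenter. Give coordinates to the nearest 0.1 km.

Circle about each station: (x − 15.0)² + (y + 38.1)² = 36.27²; (x − 56.0)² + (y + 112.3)² = 98.06²; (x − 56.8)² + (y − 4.9)² = 93.68².
Subtracting pairs of circle equations eliminates x²+y² and gives linear equations (the radical axes):
82.0 x − 148.4 y = 5770.43
83.6 x + 86.0 y = -5886.79
Solving the 2×2 system: x ≈ -19.4, y ≈ -49.6 km.

x ≈ -19.4 km, y ≈ -49.6 km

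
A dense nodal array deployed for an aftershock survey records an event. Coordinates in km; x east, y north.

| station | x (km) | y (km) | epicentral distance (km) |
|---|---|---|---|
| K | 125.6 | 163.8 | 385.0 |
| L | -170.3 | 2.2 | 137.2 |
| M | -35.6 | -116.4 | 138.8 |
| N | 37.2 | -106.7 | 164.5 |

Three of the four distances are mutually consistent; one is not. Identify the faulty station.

M

Solve using three stations at a time. Using K, L, N (subtract circle equations pairwise → linear system) gives (x, y) ≈ (-126.0, -127.6).
Distances from that point to each station vs reported:
  K: calculated 385.0 vs reported 385.0 → residual 0.0 km
  L: calculated 137.2 vs reported 137.2 → residual 0.0 km
  M: calculated 91.1 vs reported 138.8 → residual 47.7 km
  N: calculated 164.5 vs reported 164.5 → residual 0.0 km
K, L, N are mutually consistent (residuals ≈ 0); M is off by 47.7 km.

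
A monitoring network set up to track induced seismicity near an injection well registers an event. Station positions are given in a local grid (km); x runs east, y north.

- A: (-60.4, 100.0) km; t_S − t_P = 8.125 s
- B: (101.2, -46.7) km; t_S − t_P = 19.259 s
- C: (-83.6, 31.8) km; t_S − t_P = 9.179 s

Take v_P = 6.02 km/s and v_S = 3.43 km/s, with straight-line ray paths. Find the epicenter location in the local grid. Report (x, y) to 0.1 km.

(-14.1, 54.7)

Distance from S−P lag: d = Δt · v_P v_S / (v_P − v_S) = Δt · (6.02·3.43)/(6.02−3.43) ≈ 7.9724·Δt.
So d_A = 64.78, d_B = 153.54, d_C = 73.18 km.
Circle about each station: (x + 60.4)² + (y − 100.0)² = 64.78²; (x − 101.2)² + (y + 46.7)² = 153.54²; (x + 83.6)² + (y − 31.8)² = 73.18².
Subtracting the A equation from the B and C equations removes the quadratic terms:
323.2 x − 293.4 y = -20603.91
-46.4 x − 136.4 y = -6806.82
Solving the 2×2 system: x ≈ -14.1, y ≈ 54.7 km.
Check against A (with the unrounded x, y): √((x + 60.4)²+(y − 100.0)²) = 64.78 ≈ 64.78 km. ✓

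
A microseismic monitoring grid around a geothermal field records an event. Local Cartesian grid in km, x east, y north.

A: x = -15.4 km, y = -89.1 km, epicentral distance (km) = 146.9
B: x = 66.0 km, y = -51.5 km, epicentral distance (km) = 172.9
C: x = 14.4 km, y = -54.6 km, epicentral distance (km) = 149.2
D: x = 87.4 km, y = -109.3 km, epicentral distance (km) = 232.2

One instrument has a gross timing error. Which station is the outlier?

A

Solve using three stations at a time. Using B, C, D (subtract circle equations pairwise → linear system) gives (x, y) ≈ (-42.0, 83.5).
Distances from that point to each station vs reported:
  A: calculated 174.6 vs reported 146.9 → residual 27.7 km
  B: calculated 172.8 vs reported 172.9 → residual 0.1 km
  C: calculated 149.1 vs reported 149.2 → residual 0.1 km
  D: calculated 232.2 vs reported 232.2 → residual 0.0 km
B, C, D are mutually consistent (residuals ≈ 0); A is off by 27.7 km.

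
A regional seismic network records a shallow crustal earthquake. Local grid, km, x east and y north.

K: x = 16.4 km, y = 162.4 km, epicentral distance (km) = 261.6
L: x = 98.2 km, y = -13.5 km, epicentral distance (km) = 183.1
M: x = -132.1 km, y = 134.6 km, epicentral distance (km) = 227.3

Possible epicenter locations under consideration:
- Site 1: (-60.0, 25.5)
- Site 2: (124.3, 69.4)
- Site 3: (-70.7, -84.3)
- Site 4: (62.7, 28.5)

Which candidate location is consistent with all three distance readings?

Site 3

For each candidate, compare |candidate − station| to the reported distance:
Site 1: residuals K 104.8, L 20.2, M 96.5 → max 104.8 km
Site 2: residuals K 119.2, L 96.2, M 37.3 → max 119.2 km
Site 3: residuals K 0.0, L 0.0, M 0.0 → max 0.0 km
Site 4: residuals K 119.9, L 128.1, M 5.5 → max 128.1 km
Only Site 3 has all residuals ≈ 0.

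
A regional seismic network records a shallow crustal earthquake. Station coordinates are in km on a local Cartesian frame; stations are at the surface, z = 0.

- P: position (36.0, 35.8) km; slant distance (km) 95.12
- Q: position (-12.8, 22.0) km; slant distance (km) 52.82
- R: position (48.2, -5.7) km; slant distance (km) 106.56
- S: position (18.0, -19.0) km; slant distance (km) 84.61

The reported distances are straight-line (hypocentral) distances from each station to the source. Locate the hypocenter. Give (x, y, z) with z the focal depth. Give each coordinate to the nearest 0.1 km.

Each station gives a sphere (x−x_i)² + (y−y_i)² + z² = d_i² (stations at z=0).
Subtracting the P sphere from Q and R: z² cancels, leaving linear equations in x and y:
-97.6 x − 27.6 y = 4328.06
24.4 x − 83.0 y = -2529.13
Solving: x ≈ -48.897, y ≈ 16.097 km (keep extra digits for the depth step; rounded: -48.9, 16.1).
Then from the P sphere: z² = 95.12² − (x − 36.0)² − (y − 35.8)² with x = -48.897, y = 16.097, so z ≈ 38.107 ≈ 38.1 km.

(-48.9, 16.1, 38.1)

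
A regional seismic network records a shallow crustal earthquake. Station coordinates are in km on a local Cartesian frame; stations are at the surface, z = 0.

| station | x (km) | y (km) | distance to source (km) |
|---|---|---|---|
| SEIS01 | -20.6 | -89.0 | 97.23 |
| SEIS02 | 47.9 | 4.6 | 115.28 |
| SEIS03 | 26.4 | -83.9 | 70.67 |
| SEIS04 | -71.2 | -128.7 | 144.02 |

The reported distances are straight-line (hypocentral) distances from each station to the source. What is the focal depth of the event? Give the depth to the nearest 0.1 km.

66.1 km

Each station gives a sphere (x−x_i)² + (y−y_i)² + z² = d_i² (stations at z=0).
Subtracting the SEIS01 sphere from SEIS02 and SEIS03: z² cancels, leaving linear equations in x and y:
137.0 x + 187.2 y = -9865.60
94.0 x + 10.2 y = 3850.23
Solving: x ≈ 50.705, y ≈ -89.809 km (keep extra digits for the depth step; rounded: 50.7, -89.8).
Then from the SEIS01 sphere: z² = 97.23² − (x + 20.6)² − (y + 89.0)² with x = 50.705, y = -89.809, so z ≈ 66.096 ≈ 66.1 km.
Check against SEIS04 (with the unrounded solution): distance 144.02 ≈ 144.02 km. ✓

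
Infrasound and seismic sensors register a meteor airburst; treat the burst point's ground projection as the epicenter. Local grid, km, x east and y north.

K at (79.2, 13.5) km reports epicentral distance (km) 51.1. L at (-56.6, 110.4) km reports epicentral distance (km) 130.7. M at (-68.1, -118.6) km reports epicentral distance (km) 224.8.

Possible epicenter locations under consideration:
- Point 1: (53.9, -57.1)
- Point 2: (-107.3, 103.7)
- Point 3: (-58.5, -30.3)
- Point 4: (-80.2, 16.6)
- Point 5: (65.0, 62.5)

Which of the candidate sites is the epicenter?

Point 5

For each candidate, compare |candidate − station| to the reported distance:
Point 1: residuals K 23.9, L 70.0, M 88.2 → max 88.2 km
Point 2: residuals K 156.1, L 79.6, M 0.9 → max 156.1 km
Point 3: residuals K 93.4, L 10.0, M 136.0 → max 136.0 km
Point 4: residuals K 108.3, L 34.0, M 89.1 → max 108.3 km
Point 5: residuals K 0.1, L 0.0, M 0.0 → max 0.1 km
Only Point 5 has all residuals ≈ 0.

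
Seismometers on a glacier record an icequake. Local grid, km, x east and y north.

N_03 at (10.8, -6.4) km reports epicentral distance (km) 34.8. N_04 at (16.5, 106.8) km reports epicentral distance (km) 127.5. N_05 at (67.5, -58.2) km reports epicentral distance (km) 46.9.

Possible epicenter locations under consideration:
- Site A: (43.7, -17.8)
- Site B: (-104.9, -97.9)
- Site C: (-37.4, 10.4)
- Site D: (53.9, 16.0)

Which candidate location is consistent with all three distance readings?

For each candidate, compare |candidate − station| to the reported distance:
Site A: residuals N_03 0.0, N_04 0.0, N_05 0.0 → max 0.0 km
Site B: residuals N_03 112.7, N_04 110.5, N_05 130.0 → max 130.0 km
Site C: residuals N_03 16.2, N_04 17.1, N_05 78.4 → max 78.4 km
Site D: residuals N_03 13.8, N_04 29.3, N_05 28.5 → max 29.3 km
Only Site A has all residuals ≈ 0.

Site A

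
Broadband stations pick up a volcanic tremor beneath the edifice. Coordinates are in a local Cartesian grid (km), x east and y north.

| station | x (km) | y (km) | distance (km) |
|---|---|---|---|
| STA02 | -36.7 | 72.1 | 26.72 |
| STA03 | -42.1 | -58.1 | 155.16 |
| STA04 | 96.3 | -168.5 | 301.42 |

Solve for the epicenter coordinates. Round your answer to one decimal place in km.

x ≈ -46.4 km, y ≈ 97.0 km

Circle about each station: (x + 36.7)² + (y − 72.1)² = 26.72²; (x + 42.1)² + (y + 58.1)² = 155.16²; (x − 96.3)² + (y + 168.5)² = 301.42².
Subtracting the STA02 equation from the STA03 and STA04 equations removes the quadratic terms:
-10.8 x − 260.4 y = -24757.95
266.0 x − 481.2 y = -59019.42
Solving the 2×2 system: x ≈ -46.4, y ≈ 97.0 km.
Check against STA02 (with the unrounded x, y): √((x + 36.7)²+(y − 72.1)²) = 26.72 ≈ 26.72 km. ✓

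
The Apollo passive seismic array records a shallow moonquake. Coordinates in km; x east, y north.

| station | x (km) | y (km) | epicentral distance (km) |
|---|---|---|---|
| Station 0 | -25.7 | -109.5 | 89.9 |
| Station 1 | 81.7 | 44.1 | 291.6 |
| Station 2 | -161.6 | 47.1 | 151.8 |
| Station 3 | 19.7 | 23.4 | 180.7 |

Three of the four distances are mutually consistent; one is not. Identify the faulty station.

Solve using three stations at a time. Using Station 0, Station 2, Station 3 (subtract circle equations pairwise → linear system) gives (x, y) ≈ (-114.8, -97.3).
Distances from that point to each station vs reported:
  Station 0: calculated 89.9 vs reported 89.9 → residual 0.0 km
  Station 1: calculated 242.1 vs reported 291.6 → residual 49.5 km
  Station 2: calculated 151.8 vs reported 151.8 → residual 0.0 km
  Station 3: calculated 180.7 vs reported 180.7 → residual 0.0 km
Station 0, Station 2, Station 3 are mutually consistent (residuals ≈ 0); Station 1 is off by 49.5 km.

Station 1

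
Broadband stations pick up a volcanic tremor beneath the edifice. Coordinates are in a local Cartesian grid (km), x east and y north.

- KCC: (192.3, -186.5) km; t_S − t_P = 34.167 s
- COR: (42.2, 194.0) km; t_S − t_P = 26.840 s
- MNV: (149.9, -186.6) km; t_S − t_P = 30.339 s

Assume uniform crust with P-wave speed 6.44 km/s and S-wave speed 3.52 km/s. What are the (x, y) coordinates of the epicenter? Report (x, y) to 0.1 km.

x ≈ -4.8 km, y ≈ -9.0 km

Distance from S−P lag: d = Δt · v_P v_S / (v_P − v_S) = Δt · (6.44·3.52)/(6.44−3.52) ≈ 7.7633·Δt.
So d_KCC = 265.25, d_COR = 208.37, d_MNV = 235.53 km.
Circle about each station: (x − 192.3)² + (y + 186.5)² = 265.25²; (x − 42.2)² + (y − 194.0)² = 208.37²; (x − 149.9)² + (y + 186.6)² = 235.53².
Subtracting the KCC equation from the COR and MNV equations removes the quadratic terms:
-300.2 x + 761.0 y = -5405.19
-84.8 x − 0.2 y = 411.21
Solving the 2×2 system: x ≈ -4.8, y ≈ -9.0 km.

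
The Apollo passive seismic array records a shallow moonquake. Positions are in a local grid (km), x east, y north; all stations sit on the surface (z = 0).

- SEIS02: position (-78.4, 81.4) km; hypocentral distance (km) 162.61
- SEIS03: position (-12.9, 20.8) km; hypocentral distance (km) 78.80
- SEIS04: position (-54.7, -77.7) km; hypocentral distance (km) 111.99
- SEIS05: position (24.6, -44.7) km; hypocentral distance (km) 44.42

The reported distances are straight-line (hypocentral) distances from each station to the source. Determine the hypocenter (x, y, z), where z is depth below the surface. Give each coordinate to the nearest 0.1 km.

x ≈ 37.1 km, y ≈ -26.4 km, depth ≈ 38.5 km

Each station gives a sphere (x−x_i)² + (y−y_i)² + z² = d_i² (stations at z=0).
Subtracting the SEIS02 sphere from SEIS03 and SEIS04: z² cancels, leaving linear equations in x and y:
131.0 x − 121.2 y = 8059.10
47.4 x − 318.2 y = 10157.11
Solving: x ≈ 37.100, y ≈ -26.394 km (keep extra digits for the depth step; rounded: 37.1, -26.4).
Then from the SEIS02 sphere: z² = 162.61² − (x + 78.4)² − (y − 81.4)² with x = 37.100, y = -26.394, so z ≈ 38.500 ≈ 38.5 km.
Check against SEIS05 (with the unrounded solution): distance 44.42 ≈ 44.42 km. ✓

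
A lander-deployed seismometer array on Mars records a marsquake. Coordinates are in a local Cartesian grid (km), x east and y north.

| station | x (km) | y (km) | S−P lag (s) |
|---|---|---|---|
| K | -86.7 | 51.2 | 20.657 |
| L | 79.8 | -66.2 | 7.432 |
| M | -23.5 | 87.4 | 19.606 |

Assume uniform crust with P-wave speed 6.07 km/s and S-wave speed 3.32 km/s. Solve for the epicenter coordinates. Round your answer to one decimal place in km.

29.1 km east, -46.3 km north

Distance from S−P lag: d = Δt · v_P v_S / (v_P − v_S) = Δt · (6.07·3.32)/(6.07−3.32) ≈ 7.3281·Δt.
So d_K = 151.38, d_L = 54.46, d_M = 143.68 km.
Circle about each station: (x + 86.7)² + (y − 51.2)² = 151.38²; (x − 79.8)² + (y + 66.2)² = 54.46²; (x + 23.5)² + (y − 87.4)² = 143.68².
Subtracting pairs of circle equations eliminates x²+y² and gives linear equations (the radical axes):
333.0 x − 234.8 y = 20562.16
126.4 x + 72.4 y = 324.64
Solving the 2×2 system: x ≈ 29.1, y ≈ -46.3 km.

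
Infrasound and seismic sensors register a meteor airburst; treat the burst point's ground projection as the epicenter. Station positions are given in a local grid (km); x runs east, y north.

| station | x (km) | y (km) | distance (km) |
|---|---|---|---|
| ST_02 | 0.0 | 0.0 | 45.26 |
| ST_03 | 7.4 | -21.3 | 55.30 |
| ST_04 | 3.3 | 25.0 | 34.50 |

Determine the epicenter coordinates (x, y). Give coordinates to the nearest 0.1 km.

Circle about each station: x² + y² = 45.26²; (x − 7.4)² + (y + 21.3)² = 55.30²; (x − 3.3)² + (y − 25.0)² = 34.50².
Subtracting pairs of circle equations eliminates x²+y² and gives linear equations (the radical axes):
14.8 x − 42.6 y = -501.17
6.6 x + 50.0 y = 1494.11
Solving the 2×2 system: x ≈ 37.8, y ≈ 24.9 km.

37.8 km east, 24.9 km north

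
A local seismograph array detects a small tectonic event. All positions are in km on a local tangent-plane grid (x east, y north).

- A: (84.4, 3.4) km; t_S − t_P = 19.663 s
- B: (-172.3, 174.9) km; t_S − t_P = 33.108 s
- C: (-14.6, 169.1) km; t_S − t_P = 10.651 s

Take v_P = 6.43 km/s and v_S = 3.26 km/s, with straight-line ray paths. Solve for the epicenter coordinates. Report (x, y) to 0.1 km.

(41.1, 126.0)

Distance from S−P lag: d = Δt · v_P v_S / (v_P − v_S) = Δt · (6.43·3.26)/(6.43−3.26) ≈ 6.6126·Δt.
So d_A = 130.02, d_B = 218.93, d_C = 70.43 km.
Circle about each station: (x − 84.4)² + (y − 3.4)² = 130.02²; (x + 172.3)² + (y − 174.9)² = 218.93²; (x + 14.6)² + (y − 169.1)² = 70.43².
Subtracting pairs of circle equations eliminates x²+y² and gives linear equations (the radical axes):
-513.4 x + 343.0 y = 22117.24
-198.0 x + 331.4 y = 33617.87
Solving the 2×2 system: x ≈ 41.1, y ≈ 126.0 km.
Check against A (with the unrounded x, y): √((x − 84.4)²+(y − 3.4)²) = 130.02 ≈ 130.02 km. ✓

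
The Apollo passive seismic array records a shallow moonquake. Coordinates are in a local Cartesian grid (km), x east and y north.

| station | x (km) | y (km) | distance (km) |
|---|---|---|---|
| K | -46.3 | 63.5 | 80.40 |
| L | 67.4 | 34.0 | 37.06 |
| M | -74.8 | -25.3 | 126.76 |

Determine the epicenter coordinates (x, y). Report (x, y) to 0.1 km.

Circle about each station: (x + 46.3)² + (y − 63.5)² = 80.40²; (x − 67.4)² + (y − 34.0)² = 37.06²; (x + 74.8)² + (y + 25.3)² = 126.76².
Subtracting pairs of circle equations eliminates x²+y² and gives linear equations (the radical axes):
227.4 x − 59.0 y = 4613.54
-57.0 x − 177.6 y = -9544.75
Solving the 2×2 system: x ≈ 31.6, y ≈ 43.6 km.

(31.6, 43.6)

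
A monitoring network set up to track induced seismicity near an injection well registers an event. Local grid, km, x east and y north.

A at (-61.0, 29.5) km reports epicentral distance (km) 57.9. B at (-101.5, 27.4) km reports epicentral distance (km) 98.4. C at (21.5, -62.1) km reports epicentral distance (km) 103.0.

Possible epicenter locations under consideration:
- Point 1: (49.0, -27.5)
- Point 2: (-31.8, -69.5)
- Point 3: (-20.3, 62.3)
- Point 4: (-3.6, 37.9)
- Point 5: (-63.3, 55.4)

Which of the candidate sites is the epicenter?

Point 4

For each candidate, compare |candidate − station| to the reported distance:
Point 1: residuals A 66.0, B 61.8, C 58.8 → max 66.0 km
Point 2: residuals A 45.3, B 21.0, C 49.2 → max 49.2 km
Point 3: residuals A 5.6, B 10.0, C 28.2 → max 28.2 km
Point 4: residuals A 0.1, B 0.1, C 0.1 → max 0.1 km
Point 5: residuals A 31.9, B 51.0, C 41.9 → max 51.0 km
Only Point 4 has all residuals ≈ 0.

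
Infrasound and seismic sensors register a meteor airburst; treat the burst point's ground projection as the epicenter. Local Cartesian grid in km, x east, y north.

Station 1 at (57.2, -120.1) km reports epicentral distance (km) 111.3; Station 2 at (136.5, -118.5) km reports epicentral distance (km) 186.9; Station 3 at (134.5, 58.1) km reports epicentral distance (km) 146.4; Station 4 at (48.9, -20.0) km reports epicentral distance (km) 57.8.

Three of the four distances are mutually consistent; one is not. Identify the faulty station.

Solve using three stations at a time. Using Station 2, Station 3, Station 4 (subtract circle equations pairwise → linear system) gives (x, y) ≈ (-2.5, 6.5).
Distances from that point to each station vs reported:
  Station 1: calculated 139.9 vs reported 111.3 → residual 28.6 km
  Station 2: calculated 186.9 vs reported 186.9 → residual 0.0 km
  Station 3: calculated 146.4 vs reported 146.4 → residual 0.0 km
  Station 4: calculated 57.8 vs reported 57.8 → residual 0.0 km
Station 2, Station 3, Station 4 are mutually consistent (residuals ≈ 0); Station 1 is off by 28.6 km.

Station 1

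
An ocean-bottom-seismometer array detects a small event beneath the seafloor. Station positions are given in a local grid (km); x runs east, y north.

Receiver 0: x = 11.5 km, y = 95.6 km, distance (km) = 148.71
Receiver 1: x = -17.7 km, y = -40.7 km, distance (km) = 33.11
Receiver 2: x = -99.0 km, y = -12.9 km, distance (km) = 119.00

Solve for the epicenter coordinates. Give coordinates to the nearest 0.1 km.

(13.0, -53.1)

Circle about each station: (x − 11.5)² + (y − 95.6)² = 148.71²; (x + 17.7)² + (y + 40.7)² = 33.11²; (x + 99.0)² + (y + 12.9)² = 119.00².
Subtracting pairs of circle equations eliminates x²+y² and gives linear equations (the radical axes):
-58.4 x − 272.6 y = 13716.56
-221.0 x − 217.0 y = 8649.46
Solving the 2×2 system: x ≈ 13.0, y ≈ -53.1 km.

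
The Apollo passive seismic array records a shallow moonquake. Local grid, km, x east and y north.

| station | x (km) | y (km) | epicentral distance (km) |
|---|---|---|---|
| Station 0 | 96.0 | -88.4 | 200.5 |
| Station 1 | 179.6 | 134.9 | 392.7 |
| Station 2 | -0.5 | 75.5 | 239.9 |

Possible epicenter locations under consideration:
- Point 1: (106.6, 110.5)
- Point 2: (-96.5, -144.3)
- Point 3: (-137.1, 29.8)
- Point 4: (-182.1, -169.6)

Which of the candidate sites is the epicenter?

For each candidate, compare |candidate − station| to the reported distance:
Point 1: residuals Station 0 1.3, Station 1 315.7, Station 2 127.2 → max 315.7 km
Point 2: residuals Station 0 0.0, Station 1 0.0, Station 2 0.0 → max 0.0 km
Point 3: residuals Station 0 60.9, Station 1 59.0, Station 2 95.9 → max 95.9 km
Point 4: residuals Station 0 89.2, Station 1 80.1, Station 2 65.1 → max 89.2 km
Only Point 2 has all residuals ≈ 0.

Point 2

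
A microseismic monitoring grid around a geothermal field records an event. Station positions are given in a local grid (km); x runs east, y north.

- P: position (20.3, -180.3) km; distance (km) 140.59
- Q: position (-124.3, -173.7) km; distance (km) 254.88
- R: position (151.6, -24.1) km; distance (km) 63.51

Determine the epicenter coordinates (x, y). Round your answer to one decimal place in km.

x ≈ 109.1 km, y ≈ -71.3 km

Circle about each station: (x − 20.3)² + (y + 180.3)² = 140.59²; (x + 124.3)² + (y + 173.7)² = 254.88²; (x − 151.6)² + (y + 24.1)² = 63.51².
Subtracting pairs of circle equations eliminates x²+y² and gives linear equations (the radical axes):
-289.2 x + 13.2 y = -32496.27
262.6 x + 312.4 y = 6375.22
Solving the 2×2 system: x ≈ 109.1, y ≈ -71.3 km.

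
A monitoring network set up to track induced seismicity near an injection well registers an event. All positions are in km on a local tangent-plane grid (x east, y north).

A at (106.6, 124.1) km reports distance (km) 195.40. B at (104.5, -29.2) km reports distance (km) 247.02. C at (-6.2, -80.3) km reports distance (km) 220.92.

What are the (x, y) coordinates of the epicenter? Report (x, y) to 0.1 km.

x ≈ -88.8 km, y ≈ 124.6 km

Circle about each station: (x − 106.6)² + (y − 124.1)² = 195.40²; (x − 104.5)² + (y + 29.2)² = 247.02²; (x + 6.2)² + (y + 80.3)² = 220.92².
Subtracting the A equation from the B and C equations removes the quadratic terms:
-4.2 x − 306.6 y = -37829.20
-225.6 x − 408.8 y = -30902.33
Solving the 2×2 system: x ≈ -88.8, y ≈ 124.6 km.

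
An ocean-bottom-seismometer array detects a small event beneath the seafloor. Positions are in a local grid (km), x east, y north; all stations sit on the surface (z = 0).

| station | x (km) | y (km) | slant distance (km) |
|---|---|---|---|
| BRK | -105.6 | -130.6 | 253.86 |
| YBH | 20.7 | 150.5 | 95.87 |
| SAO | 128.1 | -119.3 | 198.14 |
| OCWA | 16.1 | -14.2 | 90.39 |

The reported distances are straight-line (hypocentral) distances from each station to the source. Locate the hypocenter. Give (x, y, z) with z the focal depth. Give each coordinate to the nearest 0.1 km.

x ≈ 56.0 km, y ≈ 64.0 km, depth ≈ 21.5 km

Each station gives a sphere (x−x_i)² + (y−y_i)² + z² = d_i² (stations at z=0).
Subtracting the BRK sphere from YBH and SAO: z² cancels, leaving linear equations in x and y:
252.6 x + 562.2 y = 50124.86
467.4 x + 22.6 y = 27619.82
Solving: x ≈ 55.998, y ≈ 63.998 km (keep extra digits for the depth step; rounded: 56.0, 64.0).
Then from the BRK sphere: z² = 253.86² − (x + 105.6)² − (y + 130.6)² with x = 55.998, y = 63.998, so z ≈ 21.508 ≈ 21.5 km.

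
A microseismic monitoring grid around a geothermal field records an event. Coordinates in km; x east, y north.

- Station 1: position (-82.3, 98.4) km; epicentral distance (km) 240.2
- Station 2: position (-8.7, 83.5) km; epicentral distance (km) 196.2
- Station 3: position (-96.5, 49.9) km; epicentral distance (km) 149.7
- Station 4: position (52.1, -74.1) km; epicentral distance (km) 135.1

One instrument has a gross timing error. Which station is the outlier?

Solve using three stations at a time. Using Station 2, Station 3, Station 4 (subtract circle equations pairwise → linear system) gives (x, y) ≈ (-80.8, -99.1).
Distances from that point to each station vs reported:
  Station 1: calculated 197.5 vs reported 240.2 → residual 42.7 km
  Station 2: calculated 196.3 vs reported 196.2 → residual 0.1 km
  Station 3: calculated 149.8 vs reported 149.7 → residual 0.1 km
  Station 4: calculated 135.2 vs reported 135.1 → residual 0.1 km
Station 2, Station 3, Station 4 are mutually consistent (residuals ≈ 0); Station 1 is off by 42.7 km.

Station 1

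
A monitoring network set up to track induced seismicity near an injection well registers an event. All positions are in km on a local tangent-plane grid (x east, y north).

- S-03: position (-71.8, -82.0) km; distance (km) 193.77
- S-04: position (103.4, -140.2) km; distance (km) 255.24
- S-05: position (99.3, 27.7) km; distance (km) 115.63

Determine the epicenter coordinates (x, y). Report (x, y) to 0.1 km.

Circle about each station: (x + 71.8)² + (y + 82.0)² = 193.77²; (x − 103.4)² + (y + 140.2)² = 255.24²; (x − 99.3)² + (y − 27.7)² = 115.63².
Subtracting the S-03 equation from the S-04 and S-05 equations removes the quadratic terms:
350.4 x − 116.4 y = -9132.28
342.2 x + 219.4 y = 22925.06
Solving the 2×2 system: x ≈ 5.7, y ≈ 95.6 km.
Check against S-03 (with the unrounded x, y): √((x + 71.8)²+(y + 82.0)²) = 193.78 ≈ 193.77 km. ✓

(5.7, 95.6)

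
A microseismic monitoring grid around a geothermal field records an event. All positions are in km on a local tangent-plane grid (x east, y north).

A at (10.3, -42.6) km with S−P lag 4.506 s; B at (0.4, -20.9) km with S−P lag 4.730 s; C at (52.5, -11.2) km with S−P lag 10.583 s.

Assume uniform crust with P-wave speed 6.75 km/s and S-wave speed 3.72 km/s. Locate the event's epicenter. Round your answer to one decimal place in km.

(-26.4, -49.5)

Distance from S−P lag: d = Δt · v_P v_S / (v_P − v_S) = Δt · (6.75·3.72)/(6.75−3.72) ≈ 8.2871·Δt.
So d_A = 37.34, d_B = 39.20, d_C = 87.70 km.
Circle about each station: (x − 10.3)² + (y + 42.6)² = 37.34²; (x − 0.4)² + (y + 20.9)² = 39.20²; (x − 52.5)² + (y + 11.2)² = 87.70².
Subtracting pairs of circle equations eliminates x²+y² and gives linear equations (the radical axes):
-19.8 x + 43.4 y = -1626.24
84.4 x + 62.8 y = -5336.17
Solving the 2×2 system: x ≈ -26.4, y ≈ -49.5 km.
Check against A (with the unrounded x, y): √((x − 10.3)²+(y + 42.6)²) = 37.33 ≈ 37.34 km. ✓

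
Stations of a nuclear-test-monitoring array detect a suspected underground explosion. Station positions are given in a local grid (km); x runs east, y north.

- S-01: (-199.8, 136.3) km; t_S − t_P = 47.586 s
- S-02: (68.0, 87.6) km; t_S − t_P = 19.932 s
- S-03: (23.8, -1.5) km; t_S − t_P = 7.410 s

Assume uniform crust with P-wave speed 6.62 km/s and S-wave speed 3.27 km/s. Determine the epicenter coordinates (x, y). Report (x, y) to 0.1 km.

(52.0, -40.2)

Distance from S−P lag: d = Δt · v_P v_S / (v_P − v_S) = Δt · (6.62·3.27)/(6.62−3.27) ≈ 6.4619·Δt.
So d_S-01 = 307.50, d_S-02 = 128.80, d_S-03 = 47.88 km.
Circle about each station: (x + 199.8)² + (y − 136.3)² = 307.50²; (x − 68.0)² + (y − 87.6)² = 128.80²; (x − 23.8)² + (y + 1.5)² = 47.88².
Subtracting pairs of circle equations eliminates x²+y² and gives linear equations (the radical axes):
535.6 x − 97.4 y = 31766.84
447.2 x − 275.6 y = 34334.72
Solving the 2×2 system: x ≈ 52.0, y ≈ -40.2 km.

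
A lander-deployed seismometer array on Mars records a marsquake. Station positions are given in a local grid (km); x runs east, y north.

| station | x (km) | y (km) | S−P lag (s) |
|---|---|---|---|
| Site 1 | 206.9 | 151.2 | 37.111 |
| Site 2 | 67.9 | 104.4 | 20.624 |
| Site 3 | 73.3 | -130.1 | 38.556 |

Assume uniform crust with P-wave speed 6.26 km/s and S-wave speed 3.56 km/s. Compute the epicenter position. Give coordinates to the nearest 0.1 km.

(-99.1, 137.4)

Distance from S−P lag: d = Δt · v_P v_S / (v_P − v_S) = Δt · (6.26·3.56)/(6.26−3.56) ≈ 8.2539·Δt.
So d_Site 1 = 306.31, d_Site 2 = 170.23, d_Site 3 = 318.24 km.
Circle about each station: (x − 206.9)² + (y − 151.2)² = 306.31²; (x − 67.9)² + (y − 104.4)² = 170.23²; (x − 73.3)² + (y + 130.1)² = 318.24².
Subtracting the Site 1 equation from the Site 2 and Site 3 equations removes the quadratic terms:
-278.0 x − 93.6 y = 14688.28
-267.2 x − 562.6 y = -50821.03
Solving the 2×2 system: x ≈ -99.1, y ≈ 137.4 km.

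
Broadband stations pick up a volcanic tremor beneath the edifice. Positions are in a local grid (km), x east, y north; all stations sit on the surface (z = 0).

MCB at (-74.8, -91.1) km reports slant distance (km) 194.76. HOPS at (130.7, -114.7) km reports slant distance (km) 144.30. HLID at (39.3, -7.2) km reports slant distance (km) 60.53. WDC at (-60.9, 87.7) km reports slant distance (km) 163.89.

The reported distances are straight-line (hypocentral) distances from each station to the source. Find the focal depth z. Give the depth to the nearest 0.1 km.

Each station gives a sphere (x−x_i)² + (y−y_i)² + z² = d_i² (stations at z=0).
Subtracting the MCB sphere from HOPS and HLID: z² cancels, leaving linear equations in x and y:
411.0 x − 47.2 y = 33453.30
228.2 x + 167.8 y = 21969.66
Solving: x ≈ 83.405, y ≈ 17.501 km (keep extra digits for the depth step; rounded: 83.4, 17.5).
Then from the MCB sphere: z² = 194.76² − (x + 74.8)² − (y + 91.1)² with x = 83.405, y = 17.501, so z ≈ 33.294 ≈ 33.3 km.

depth ≈ 33.3 km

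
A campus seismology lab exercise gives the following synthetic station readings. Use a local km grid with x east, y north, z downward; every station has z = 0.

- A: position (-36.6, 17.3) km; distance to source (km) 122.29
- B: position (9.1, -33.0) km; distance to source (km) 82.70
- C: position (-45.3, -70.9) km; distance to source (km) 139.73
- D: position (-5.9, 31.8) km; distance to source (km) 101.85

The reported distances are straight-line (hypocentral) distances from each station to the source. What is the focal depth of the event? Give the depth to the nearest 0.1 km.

z ≈ 51.1 km

Each station gives a sphere (x−x_i)² + (y−y_i)² + z² = d_i² (stations at z=0).
Subtracting the A sphere from B and C: z² cancels, leaving linear equations in x and y:
91.4 x − 100.6 y = 7648.51
-17.4 x − 176.4 y = 870.42
Solving: x ≈ 70.587, y ≈ -11.897 km (keep extra digits for the depth step; rounded: 70.6, -11.9).
Then from the A sphere: z² = 122.29² − (x + 36.6)² − (y − 17.3)² with x = 70.587, y = -11.897, so z ≈ 51.121 ≈ 51.1 km.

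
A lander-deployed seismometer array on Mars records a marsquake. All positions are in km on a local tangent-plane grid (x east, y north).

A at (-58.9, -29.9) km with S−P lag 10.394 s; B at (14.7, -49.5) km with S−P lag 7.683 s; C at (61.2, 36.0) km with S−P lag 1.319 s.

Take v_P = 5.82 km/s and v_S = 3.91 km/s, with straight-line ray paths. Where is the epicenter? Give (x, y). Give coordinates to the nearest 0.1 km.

Distance from S−P lag: d = Δt · v_P v_S / (v_P − v_S) = Δt · (5.82·3.91)/(5.82−3.91) ≈ 11.9142·Δt.
So d_A = 123.84, d_B = 91.54, d_C = 15.71 km.
Circle about each station: (x + 58.9)² + (y + 29.9)² = 123.84²; (x − 14.7)² + (y + 49.5)² = 91.54²; (x − 61.2)² + (y − 36.0)² = 15.71².
Subtracting the A equation from the B and C equations removes the quadratic terms:
147.2 x − 39.2 y = 5259.89
240.2 x + 131.8 y = 15767.76
Solving the 2×2 system: x ≈ 45.5, y ≈ 36.7 km.
Check against A (with the unrounded x, y): √((x + 58.9)²+(y + 29.9)²) = 123.84 ≈ 123.84 km. ✓

45.5 km east, 36.7 km north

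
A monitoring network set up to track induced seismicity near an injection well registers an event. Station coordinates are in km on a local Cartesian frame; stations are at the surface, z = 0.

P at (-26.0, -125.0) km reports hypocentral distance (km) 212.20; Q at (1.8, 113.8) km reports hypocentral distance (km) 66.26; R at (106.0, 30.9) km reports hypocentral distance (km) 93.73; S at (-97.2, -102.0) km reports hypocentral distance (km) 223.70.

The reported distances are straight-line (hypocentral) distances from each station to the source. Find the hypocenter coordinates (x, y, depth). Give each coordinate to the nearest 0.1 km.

x ≈ 34.2 km, y ≈ 74.1 km, depth ≈ 42.0 km

Each station gives a sphere (x−x_i)² + (y−y_i)² + z² = d_i² (stations at z=0).
Subtracting the P sphere from Q and R: z² cancels, leaving linear equations in x and y:
55.6 x + 477.6 y = 37291.13
264.0 x + 311.8 y = 32133.34
Solving: x ≈ 34.202, y ≈ 74.099 km (keep extra digits for the depth step; rounded: 34.2, 74.1).
Then from the P sphere: z² = 212.20² − (x + 26.0)² − (y + 125.0)² with x = 34.202, y = 74.099, so z ≈ 42.002 ≈ 42.0 km.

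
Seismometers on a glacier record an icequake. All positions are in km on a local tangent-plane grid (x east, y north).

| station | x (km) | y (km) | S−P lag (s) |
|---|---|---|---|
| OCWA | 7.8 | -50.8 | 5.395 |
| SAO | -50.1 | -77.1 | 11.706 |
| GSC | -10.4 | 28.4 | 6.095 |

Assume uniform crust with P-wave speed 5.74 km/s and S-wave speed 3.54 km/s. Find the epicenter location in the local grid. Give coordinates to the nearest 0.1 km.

Distance from S−P lag: d = Δt · v_P v_S / (v_P − v_S) = Δt · (5.74·3.54)/(5.74−3.54) ≈ 9.2362·Δt.
So d_OCWA = 49.83, d_SAO = 108.12, d_GSC = 56.29 km.
Circle about each station: (x − 7.8)² + (y + 50.8)² = 49.83²; (x + 50.1)² + (y + 77.1)² = 108.12²; (x + 10.4)² + (y − 28.4)² = 56.29².
Subtracting pairs of circle equations eliminates x²+y² and gives linear equations (the radical axes):
-115.8 x − 52.6 y = -3393.97
-36.4 x + 158.4 y = -2412.30
Solving the 2×2 system: x ≈ 32.8, y ≈ -7.7 km.

32.8 km east, -7.7 km north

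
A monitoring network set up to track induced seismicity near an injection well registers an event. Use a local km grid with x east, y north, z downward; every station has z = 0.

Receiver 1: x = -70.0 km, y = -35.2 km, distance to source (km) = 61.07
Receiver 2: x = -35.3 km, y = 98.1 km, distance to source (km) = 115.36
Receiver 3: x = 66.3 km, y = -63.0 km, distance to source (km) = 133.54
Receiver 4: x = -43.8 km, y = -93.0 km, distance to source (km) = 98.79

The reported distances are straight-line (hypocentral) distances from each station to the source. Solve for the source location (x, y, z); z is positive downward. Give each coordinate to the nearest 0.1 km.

Each station gives a sphere (x−x_i)² + (y−y_i)² + z² = d_i² (stations at z=0).
Subtracting the Receiver 1 sphere from Receiver 2 and Receiver 3: z² cancels, leaving linear equations in x and y:
69.4 x + 266.6 y = -4847.72
272.6 x − 55.6 y = -11877.74
Solving: x ≈ -44.897, y ≈ -6.496 km (keep extra digits for the depth step; rounded: -44.9, -6.5).
Then from the Receiver 1 sphere: z² = 61.07² − (x + 70.0)² − (y + 35.2)² with x = -44.897, y = -6.496, so z ≈ 47.702 ≈ 47.7 km.

(-44.9, -6.5, 47.7)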